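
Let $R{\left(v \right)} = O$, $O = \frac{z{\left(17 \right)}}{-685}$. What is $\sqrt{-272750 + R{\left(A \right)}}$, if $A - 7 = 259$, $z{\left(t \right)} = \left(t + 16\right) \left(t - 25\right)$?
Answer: $\frac{i \sqrt{127980937910}}{685} \approx 522.25 i$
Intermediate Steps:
$z{\left(t \right)} = \left(-25 + t\right) \left(16 + t\right)$ ($z{\left(t \right)} = \left(16 + t\right) \left(-25 + t\right) = \left(-25 + t\right) \left(16 + t\right)$)
$A = 266$ ($A = 7 + 259 = 266$)
$O = \frac{264}{685}$ ($O = \frac{-400 + 17^{2} - 153}{-685} = \left(-400 + 289 - 153\right) \left(- \frac{1}{685}\right) = \left(-264\right) \left(- \frac{1}{685}\right) = \frac{264}{685} \approx 0.3854$)
$R{\left(v \right)} = \frac{264}{685}$
$\sqrt{-272750 + R{\left(A \right)}} = \sqrt{-272750 + \frac{264}{685}} = \sqrt{- \frac{186833486}{685}} = \frac{i \sqrt{127980937910}}{685}$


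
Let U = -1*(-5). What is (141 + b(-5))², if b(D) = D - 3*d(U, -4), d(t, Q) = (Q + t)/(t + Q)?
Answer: 17689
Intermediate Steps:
U = 5
d(t, Q) = 1 (d(t, Q) = (Q + t)/(Q + t) = 1)
b(D) = -3 + D (b(D) = D - 3*1 = D - 3 = -3 + D)
(141 + b(-5))² = (141 + (-3 - 5))² = (141 - 8)² = 133² = 17689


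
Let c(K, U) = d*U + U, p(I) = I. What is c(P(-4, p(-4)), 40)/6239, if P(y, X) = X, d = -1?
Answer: 0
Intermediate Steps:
c(K, U) = 0 (c(K, U) = -U + U = 0)
c(P(-4, p(-4)), 40)/6239 = 0/6239 = 0*(1/6239) = 0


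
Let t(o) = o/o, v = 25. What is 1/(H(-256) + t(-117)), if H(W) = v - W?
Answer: 1/282 ≈ 0.0035461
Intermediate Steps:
t(o) = 1
H(W) = 25 - W
1/(H(-256) + t(-117)) = 1/((25 - 1*(-256)) + 1) = 1/((25 + 256) + 1) = 1/(281 + 1) = 1/282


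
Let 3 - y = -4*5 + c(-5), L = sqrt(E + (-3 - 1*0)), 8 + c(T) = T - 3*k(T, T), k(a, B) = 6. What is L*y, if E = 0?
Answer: 54*I*sqrt(3) ≈ 93.531*I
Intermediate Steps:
c(T) = -26 + T (c(T) = -8 + (T - 3*6) = -8 + (T - 18) = -8 + (-18 + T) = -26 + T)
L = I*sqrt(3) (L = sqrt(0 + (-3 - 1*0)) = sqrt(0 + (-3 + 0)) = sqrt(0 - 3) = sqrt(-3) = I*sqrt(3) ≈ 1.732*I)
y = 54 (y = 3 - (-4*5 + (-26 - 5)) = 3 - (-20 - 31) = 3 - 1*(-51) = 3 + 51 = 54)
L*y = (I*sqrt(3))*54 = 54*I*sqrt(3)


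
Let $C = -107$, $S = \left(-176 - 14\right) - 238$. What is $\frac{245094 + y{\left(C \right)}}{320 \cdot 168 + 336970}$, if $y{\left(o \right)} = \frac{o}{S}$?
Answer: $\frac{980377}{1562920} \approx 0.62727$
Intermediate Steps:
$S = -428$ ($S = -190 - 238 = -428$)
$y{\left(o \right)} = - \frac{o}{428}$ ($y{\left(o \right)} = \frac{o}{-428} = o \left(- \frac{1}{428}\right) = - \frac{o}{428}$)
$\frac{245094 + y{\left(C \right)}}{320 \cdot 168 + 336970} = \frac{245094 - - \frac{1}{4}}{320 \cdot 168 + 336970} = \frac{245094 + \frac{1}{4}}{53760 + 336970} = \frac{980377}{4 \cdot 390730} = \frac{980377}{4} \cdot \frac{1}{390730} = \frac{980377}{1562920}$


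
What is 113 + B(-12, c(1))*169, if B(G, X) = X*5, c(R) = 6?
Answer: 5183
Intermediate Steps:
B(G, X) = 5*X
113 + B(-12, c(1))*169 = 113 + (5*6)*169 = 113 + 30*169 = 113 + 5070 = 5183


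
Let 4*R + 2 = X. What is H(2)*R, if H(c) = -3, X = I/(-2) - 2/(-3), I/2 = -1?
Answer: 1/4 ≈ 0.25000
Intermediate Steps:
I = -2 (I = 2*(-1) = -2)
X = 5/3 (X = -2/(-2) - 2/(-3) = -2*(-1/2) - 2*(-1/3) = 1 + 2/3 = 5/3 ≈ 1.6667)
R = -1/12 (R = -1/2 + (1/4)*(5/3) = -1/2 + 5/12 = -1/12 ≈ -0.083333)
H(2)*R = -3*(-1/12) = 1/4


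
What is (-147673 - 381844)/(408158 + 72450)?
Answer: -529517/480608 ≈ -1.1018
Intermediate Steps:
(-147673 - 381844)/(408158 + 72450) = -529517/480608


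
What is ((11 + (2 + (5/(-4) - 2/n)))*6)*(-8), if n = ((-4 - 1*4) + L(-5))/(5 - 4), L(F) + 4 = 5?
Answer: -4044/7 ≈ -577.71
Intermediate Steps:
L(F) = 1 (L(F) = -4 + 5 = 1)
n = -7 (n = ((-4 - 1*4) + 1)/(5 - 4) = ((-4 - 4) + 1)/1 = (-8 + 1)*1 = -7*1 = -7)
((11 + (2 + (5/(-4) - 2/n)))*6)*(-8) = ((11 + (2 + (5/(-4) - 2/(-7))))*6)*(-8) = ((11 + (2 + (5*(-¼) - 2*(-⅐))))*6)*(-8) = ((11 + (2 + (-5/4 + 2/7)))*6)*(-8) = ((11 + (2 - 27/28))*6)*(-8) = ((11 + 29/28)*6)*(-8) = ((337/28)*6)*(-8) = (1011/14)*(-8) = -4044/7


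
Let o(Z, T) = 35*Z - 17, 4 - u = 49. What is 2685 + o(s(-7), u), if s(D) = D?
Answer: 2423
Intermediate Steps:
u = -45 (u = 4 - 1*49 = 4 - 49 = -45)
o(Z, T) = -17 + 35*Z
2685 + o(s(-7), u) = 2685 + (-17 + 35*(-7)) = 2685 + (-17 - 245) = 2685 - 262 = 2423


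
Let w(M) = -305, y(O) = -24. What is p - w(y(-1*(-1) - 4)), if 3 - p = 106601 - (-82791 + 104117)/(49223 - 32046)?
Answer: -1825773535/17177 ≈ -1.0629e+5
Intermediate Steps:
p = -1831012520/17177 (p = 3 - (106601 - (-82791 + 104117)/(49223 - 32046)) = 3 - (106601 - 21326/17177) = 3 - 1*1831064051/17177 = 3 - 1831064051/17177 = -1831012520/17177 ≈ -1.0660e+5)
p - w(y(-1*(-1) - 4)) = -1831012520/17177 - 1*(-305) = -1831012520/17177 + 305 = -1825773535/17177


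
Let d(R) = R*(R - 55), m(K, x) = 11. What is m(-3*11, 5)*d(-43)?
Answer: 46354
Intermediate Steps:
d(R) = R*(-55 + R)
m(-3*11, 5)*d(-43) = 11*(-43*(-55 - 43)) = 11*(-43*(-98)) = 11*4214 = 46354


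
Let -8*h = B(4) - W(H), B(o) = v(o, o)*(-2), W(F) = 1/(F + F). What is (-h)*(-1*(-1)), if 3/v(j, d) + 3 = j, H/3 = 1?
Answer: -37/48 ≈ -0.77083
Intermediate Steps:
H = 3 (H = 3*1 = 3)
v(j, d) = 3/(-3 + j)
W(F) = 1/(2*F)
B(o) = -6/(-3 + o) (B(o) = (3/(-3 + o))*(-2) = -6/(-3 + o))
h = 37/48 (h = -(-6/(-3 + 4) - 1/(2*3))/8 = -(-6/1 - 1/(2*3))/8 = -(-6*1 - 1*⅙)/8 = -(-6 - ⅙)/8 = -⅛*(-37/6) = 37/48 ≈ 0.77083)
(-h)*(-1*(-1)) = (-1*37/48)*(-1*(-1)) = -37/48*1 = -37/48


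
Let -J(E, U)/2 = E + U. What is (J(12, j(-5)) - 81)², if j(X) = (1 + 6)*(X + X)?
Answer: 1225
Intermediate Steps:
j(X) = 14*X (j(X) = 7*(2*X) = 14*X)
J(E, U) = -2*E - 2*U (J(E, U) = -2*(E + U) = -2*E - 2*U)
(J(12, j(-5)) - 81)² = ((-2*12 - 28*(-5)) - 81)² = ((-24 - 2*(-70)) - 81)² = ((-24 + 140) - 81)² = (116 - 81)² = 35² = 1225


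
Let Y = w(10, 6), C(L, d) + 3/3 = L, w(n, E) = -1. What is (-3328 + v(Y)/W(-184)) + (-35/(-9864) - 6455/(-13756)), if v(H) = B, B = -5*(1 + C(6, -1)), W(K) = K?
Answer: -2596052133329/780212808 ≈ -3327.4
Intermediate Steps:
C(L, d) = -1 + L
Y = -1
B = -30 (B = -5*(1 + (-1 + 6)) = -5*(1 + 5) = -5*6 = -30)
v(H) = -30
(-3328 + v(Y)/W(-184)) + (-35/(-9864) - 6455/(-13756)) = (-3328 - 30/(-184)) + (-35/(-9864) - 6455/(-13756)) = (-3328 - 30*(-1/184)) + (-35*(-1/9864) - 6455*(-1/13756)) = (-3328 + 15/92) + (35/9864 + 6455/13756) = -306161/92 + 16038395/33922296 = -2596052133329/780212808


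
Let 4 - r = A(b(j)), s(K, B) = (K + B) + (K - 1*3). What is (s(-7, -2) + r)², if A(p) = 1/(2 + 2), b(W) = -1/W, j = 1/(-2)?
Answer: 3721/16 ≈ 232.56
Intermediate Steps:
j = -½ ≈ -0.50000
A(p) = ¼ (A(p) = 1/4 = ¼)
s(K, B) = -3 + B + 2*K (s(K, B) = (B + K) + (K - 3) = (B + K) + (-3 + K) = -3 + B + 2*K)
r = 15/4 (r = 4 - 1*¼ = 4 - ¼ = 15/4 ≈ 3.7500)
(s(-7, -2) + r)² = ((-3 - 2 + 2*(-7)) + 15/4)² = ((-3 - 2 - 14) + 15/4)² = (-19 + 15/4)² = (-61/4)² = 3721/16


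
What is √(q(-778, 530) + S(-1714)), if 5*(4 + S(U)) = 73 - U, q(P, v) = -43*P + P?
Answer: √825735/5 ≈ 181.74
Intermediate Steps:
q(P, v) = -42*P
S(U) = 53/5 - U/5 (S(U) = -4 + (73 - U)/5 = -4 + (73/5 - U/5) = 53/5 - U/5)
√(q(-778, 530) + S(-1714)) = √(-42*(-778) + (53/5 - ⅕*(-1714))) = √(32676 + (53/5 + 1714/5)) = √(32676 + 1767/5) = √(165147/5) = √825735/5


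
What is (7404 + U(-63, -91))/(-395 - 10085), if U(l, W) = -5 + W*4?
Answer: -1407/2096 ≈ -0.67128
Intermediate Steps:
U(l, W) = -5 + 4*W
(7404 + U(-63, -91))/(-395 - 10085) = (7404 + (-5 + 4*(-91)))/(-395 - 10085) = (7404 + (-5 - 364))/(-10480) = (7404 - 369)*(-1/10480) = 7035*(-1/10480) = -1407/2096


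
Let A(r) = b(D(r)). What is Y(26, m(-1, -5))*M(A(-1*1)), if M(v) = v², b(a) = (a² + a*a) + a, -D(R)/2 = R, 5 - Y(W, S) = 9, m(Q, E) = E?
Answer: -400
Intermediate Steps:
Y(W, S) = -4 (Y(W, S) = 5 - 1*9 = 5 - 9 = -4)
D(R) = -2*R
b(a) = a + 2*a² (b(a) = (a² + a²) + a = 2*a² + a = a + 2*a²)
A(r) = -2*r*(1 - 4*r) (A(r) = (-2*r)*(1 + 2*(-2*r)) = (-2*r)*(1 - 4*r) = -2*r*(1 - 4*r))
Y(26, m(-1, -5))*M(A(-1*1)) = -4*4*(-1 + 4*(-1*1))² = -4*4*(-1 + 4*(-1))² = -4*4*(-1 - 4)² = -4*(2*(-1)*(-5))² = -4*10² = -4*100 = -400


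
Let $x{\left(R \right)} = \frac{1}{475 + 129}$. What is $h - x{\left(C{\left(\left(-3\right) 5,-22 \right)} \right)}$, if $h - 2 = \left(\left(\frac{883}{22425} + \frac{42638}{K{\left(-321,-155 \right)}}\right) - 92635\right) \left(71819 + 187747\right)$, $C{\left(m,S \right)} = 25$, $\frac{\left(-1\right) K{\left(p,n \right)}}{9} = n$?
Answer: $- \frac{10092772662095782223}{419885700} \approx -2.4037 \cdot 10^{10}$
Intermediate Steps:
$K{\left(p,n \right)} = - 9 n$
$x{\left(R \right)} = \frac{1}{604}$
$h = - \frac{16709888513402462}{695175}$ ($h = 2 + \left(\left(\frac{883}{22425} + \frac{42638}{\left(-9\right) \left(-155\right)}\right) - 92635\right) \left(71819 + 187747\right) = 2 + \left(\left(883 \cdot \frac{1}{22425} + \frac{42638}{1395}\right) - 92635\right) 259566 = 2 + \left(\left(\frac{883}{22425} + 42638 \cdot \frac{1}{1395}\right) - 92635\right) 259566 = 2 + \left(\left(\frac{883}{22425} + \frac{42638}{1395}\right) - 92635\right) 259566 = 2 + \left(\frac{63825929}{2085525} - 92635\right) 259566 = 2 - \frac{16709888514792812}{695175} = - \frac{16709888513402462}{695175} \approx -2.4037 \cdot 10^{10}$)
$h - x{\left(C{\left(\left(-3\right) 5,-22 \right)} \right)} = - \frac{16709888513402462}{695175} - \frac{1}{604} = - \frac{10092772662095782223}{419885700}$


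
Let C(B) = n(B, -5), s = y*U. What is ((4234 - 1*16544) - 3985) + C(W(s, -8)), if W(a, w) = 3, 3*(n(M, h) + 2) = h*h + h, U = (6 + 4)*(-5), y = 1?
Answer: -48871/3 ≈ -16290.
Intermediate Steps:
U = -50 (U = 10*(-5) = -50)
n(M, h) = -2 + h/3 + h²/3 (n(M, h) = -2 + (h*h + h)/3 = -2 + (h² + h)/3 = -2 + (h + h²)/3 = -2 + (h/3 + h²/3) = -2 + h/3 + h²/3)
s = -50 (s = 1*(-50) = -50)
C(B) = 14/3 (C(B) = -2 + (⅓)*(-5) + (⅓)*(-5)² = -2 - 5/3 + (⅓)*25 = -2 - 5/3 + 25/3 = 14/3)
((4234 - 1*16544) - 3985) + C(W(s, -8)) = ((4234 - 1*16544) - 3985) + 14/3 = ((4234 - 16544) - 3985) + 14/3 = (-12310 - 3985) + 14/3 = -16295 + 14/3 = -48871/3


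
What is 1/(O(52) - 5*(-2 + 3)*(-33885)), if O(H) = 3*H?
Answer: 1/169581 ≈ 5.8969e-6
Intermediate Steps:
1/(O(52) - 5*(-2 + 3)*(-33885)) = 1/(3*52 - 5*(-2 + 3)*(-33885)) = 1/(156 - 5*1*(-33885)) = 1/(156 - 5*(-33885)) = 1/(156 + 169425) = 1/169581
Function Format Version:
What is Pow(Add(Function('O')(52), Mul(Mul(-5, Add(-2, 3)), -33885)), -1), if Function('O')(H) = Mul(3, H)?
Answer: Rational(1, 169581) ≈ 5.8969e-6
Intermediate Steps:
Pow(Add(Function('O')(52), Mul(Mul(-5, Add(-2, 3)), -33885)), -1) = Pow(Add(Mul(3, 52), Mul(Mul(-5, Add(-2, 3)), -33885)), -1) = Pow(Add(156, Mul(Mul(-5, 1), -33885)), -1) = Pow(Add(156, Mul(-5, -33885)), -1) = Pow(Add(156, 169425), -1) = Pow(169581, -1) = Rational(1, 169581)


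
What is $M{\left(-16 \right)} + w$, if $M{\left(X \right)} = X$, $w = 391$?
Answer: $375$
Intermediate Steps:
$M{\left(-16 \right)} + w = -16 + 391 = 375$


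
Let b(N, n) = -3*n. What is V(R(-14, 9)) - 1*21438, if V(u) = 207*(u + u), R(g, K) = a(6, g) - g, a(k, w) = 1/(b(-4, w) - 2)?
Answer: -312633/20 ≈ -15632.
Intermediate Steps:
a(k, w) = 1/(-2 - 3*w) (a(k, w) = 1/(-3*w - 2) = 1/(-2 - 3*w))
R(g, K) = -g - 1/(2 + 3*g) (R(g, K) = -1/(2 + 3*g) - g = -g - 1/(2 + 3*g))
V(u) = 414*u (V(u) = 207*(2*u) = 414*u)
V(R(-14, 9)) - 1*21438 = 414*((-1 - 1*(-14)*(2 + 3*(-14)))/(2 + 3*(-14))) - 1*21438 = 414*((-1 - 1*(-14)*(2 - 42))/(2 - 42)) - 21438 = 414*((-1 - 1*(-14)*(-40))/(-40)) - 21438 = 414*(-(-1 - 560)/40) - 21438 = 414*(-1/40*(-561)) - 21438 = 414*(561/40) - 21438 = 116127/20 - 21438 = -312633/20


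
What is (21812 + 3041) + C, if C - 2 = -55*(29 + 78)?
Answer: 18970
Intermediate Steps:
C = -5883 (C = 2 - 55*(29 + 78) = 2 - 55*107 = 2 - 5885 = -5883)
(21812 + 3041) + C = (21812 + 3041) - 5883 = 24853 - 5883 = 18970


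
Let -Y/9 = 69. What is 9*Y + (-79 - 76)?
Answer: -5744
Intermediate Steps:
Y = -621 (Y = -9*69 = -621)
9*Y + (-79 - 76) = 9*(-621) + (-79 - 76) = -5589 - 155 = -5744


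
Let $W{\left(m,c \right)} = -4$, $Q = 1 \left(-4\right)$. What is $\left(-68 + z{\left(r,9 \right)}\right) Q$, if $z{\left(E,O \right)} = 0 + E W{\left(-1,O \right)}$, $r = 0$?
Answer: $272$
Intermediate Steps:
$Q = -4$
$z{\left(E,O \right)} = - 4 E$ ($z{\left(E,O \right)} = 0 + E \left(-4\right) = 0 - 4 E = - 4 E$)
$\left(-68 + z{\left(r,9 \right)}\right) Q = \left(-68 - 0\right) \left(-4\right) = \left(-68 + 0\right) \left(-4\right) = \left(-68\right) \left(-4\right) = 272$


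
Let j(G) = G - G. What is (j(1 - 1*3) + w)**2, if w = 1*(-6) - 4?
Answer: 100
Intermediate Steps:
j(G) = 0
w = -10 (w = -6 - 4 = -10)
(j(1 - 1*3) + w)**2 = (0 - 10)**2 = (-10)**2 = 100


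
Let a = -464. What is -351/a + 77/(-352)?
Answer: 499/928 ≈ 0.53772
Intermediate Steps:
-351/a + 77/(-352) = -351/(-464) + 77/(-352) = -351*(-1/464) + 77*(-1/352) = 351/464 - 7/32 = 499/928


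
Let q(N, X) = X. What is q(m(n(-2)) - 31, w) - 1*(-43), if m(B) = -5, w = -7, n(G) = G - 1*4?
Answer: 36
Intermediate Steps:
n(G) = -4 + G (n(G) = G - 4 = -4 + G)
q(m(n(-2)) - 31, w) - 1*(-43) = -7 - 1*(-43) = -7 + 43 = 36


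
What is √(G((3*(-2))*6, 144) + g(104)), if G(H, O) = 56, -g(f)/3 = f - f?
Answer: 2*√14 ≈ 7.4833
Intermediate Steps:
g(f) = 0 (g(f) = -3*(f - f) = -3*0 = 0)
√(G((3*(-2))*6, 144) + g(104)) = √(56 + 0) = √56 = 2*√14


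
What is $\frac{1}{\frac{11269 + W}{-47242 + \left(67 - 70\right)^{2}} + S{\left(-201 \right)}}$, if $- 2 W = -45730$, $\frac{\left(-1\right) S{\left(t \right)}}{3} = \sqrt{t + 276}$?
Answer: $\frac{537417074}{501576788373} - \frac{11154781445 \sqrt{3}}{501576788373} \approx -0.037448$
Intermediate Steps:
$S{\left(t \right)} = - 3 \sqrt{276 + t}$ ($S{\left(t \right)} = - 3 \sqrt{t + 276} = - 3 \sqrt{276 + t}$)
$W = 22865$ ($W = \left(- \frac{1}{2}\right) \left(-45730\right) = 22865$)
$\frac{1}{\frac{11269 + W}{-47242 + \left(67 - 70\right)^{2}} + S{\left(-201 \right)}} = \frac{1}{\frac{11269 + 22865}{-47242 + \left(67 - 70\right)^{2}} - 3 \sqrt{276 - 201}} = \frac{1}{\frac{34134}{-47242 + \left(-3\right)^{2}} - 3 \sqrt{75}} = \frac{1}{\frac{34134}{-47242 + 9} - 3 \cdot 5 \sqrt{3}} = \frac{1}{\frac{34134}{-47233} - 15 \sqrt{3}} = \frac{1}{34134 \left(- \frac{1}{47233}\right) - 15 \sqrt{3}} = \frac{1}{- \frac{34134}{47233} - 15 \sqrt{3}}$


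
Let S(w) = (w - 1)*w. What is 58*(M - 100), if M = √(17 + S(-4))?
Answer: -5800 + 58*√37 ≈ -5447.2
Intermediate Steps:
S(w) = w*(-1 + w) (S(w) = (-1 + w)*w = w*(-1 + w))
M = √37 (M = √(17 - 4*(-1 - 4)) = √(17 - 4*(-5)) = √(17 + 20) = √37 ≈ 6.0828)
58*(M - 100) = 58*(√37 - 100) = 58*(-100 + √37) = -5800 + 58*√37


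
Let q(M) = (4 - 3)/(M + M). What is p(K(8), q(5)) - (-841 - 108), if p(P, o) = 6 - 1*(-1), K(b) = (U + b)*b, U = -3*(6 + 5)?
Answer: 956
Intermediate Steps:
U = -33 (U = -3*11 = -33)
K(b) = b*(-33 + b) (K(b) = (-33 + b)*b = b*(-33 + b))
q(M) = 1/(2*M)
p(P, o) = 7 (p(P, o) = 6 + 1 = 7)
p(K(8), q(5)) - (-841 - 108) = 7 - (-841 - 108) = 7 - 1*(-949) = 7 + 949 = 956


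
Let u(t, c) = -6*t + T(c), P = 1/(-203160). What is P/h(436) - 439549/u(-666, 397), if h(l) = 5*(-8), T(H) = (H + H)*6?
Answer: -9922086069/197742400 ≈ -50.177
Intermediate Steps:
T(H) = 12*H (T(H) = (2*H)*6 = 12*H)
P = -1/203160 ≈ -4.9222e-6
u(t, c) = -6*t + 12*c
h(l) = -40
P/h(436) - 439549/u(-666, 397) = -1/203160/(-40) - 439549/(-6*(-666) + 12*397) = -1/203160*(-1/40) - 439549/(3996 + 4764) = 1/8126400 - 439549/8760 = -9922086069/197742400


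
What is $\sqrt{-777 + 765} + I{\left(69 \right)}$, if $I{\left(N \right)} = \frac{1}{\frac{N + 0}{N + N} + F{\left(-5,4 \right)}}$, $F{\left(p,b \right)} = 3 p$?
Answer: $- \frac{2}{29} + 2 i \sqrt{3} \approx -0.068966 + 3.4641 i$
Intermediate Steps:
$I{\left(N \right)} = - \frac{2}{29}$ ($I{\left(N \right)} = \frac{1}{\frac{N + 0}{N + N} + 3 \left(-5\right)} = \frac{1}{\frac{N}{2 N} - 15} = \frac{1}{N \frac{1}{2 N} - 15} = \frac{1}{\frac{1}{2} - 15} = \frac{1}{- \frac{29}{2}} = - \frac{2}{29}$)
$\sqrt{-777 + 765} + I{\left(69 \right)} = \sqrt{-777 + 765} - \frac{2}{29} = \sqrt{-12} - \frac{2}{29} = 2 i \sqrt{3} - \frac{2}{29} = - \frac{2}{29} + 2 i \sqrt{3}$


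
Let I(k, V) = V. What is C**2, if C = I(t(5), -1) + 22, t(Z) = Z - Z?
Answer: 441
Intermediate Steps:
t(Z) = 0
C = 21 (C = -1 + 22 = 21)
C**2 = 21**2 = 441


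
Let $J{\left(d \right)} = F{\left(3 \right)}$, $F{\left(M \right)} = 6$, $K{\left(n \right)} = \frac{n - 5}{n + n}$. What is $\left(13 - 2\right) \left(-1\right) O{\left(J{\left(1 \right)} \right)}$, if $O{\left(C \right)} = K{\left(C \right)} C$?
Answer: $- \frac{11}{2} \approx -5.5$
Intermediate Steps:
$K{\left(n \right)} = \frac{-5 + n}{2 n}$
$J{\left(d \right)} = 6$
$O{\left(C \right)} = - \frac{5}{2} + \frac{C}{2}$ ($O{\left(C \right)} = \frac{-5 + C}{2 C} C = - \frac{5}{2} + \frac{C}{2}$)
$\left(13 - 2\right) \left(-1\right) O{\left(J{\left(1 \right)} \right)} = \left(13 - 2\right) \left(-1\right) \left(- \frac{5}{2} + \frac{1}{2} \cdot 6\right) = 11 \left(-1\right) \left(- \frac{5}{2} + 3\right) = \left(-11\right) \frac{1}{2} = - \frac{11}{2}$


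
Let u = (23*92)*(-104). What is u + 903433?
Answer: 683369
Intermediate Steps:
u = -220064 (u = 2116*(-104) = -220064)
u + 903433 = -220064 + 903433 = 683369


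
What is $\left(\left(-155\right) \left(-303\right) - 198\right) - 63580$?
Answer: $-16813$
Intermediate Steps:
$\left(\left(-155\right) \left(-303\right) - 198\right) - 63580 = \left(46965 - 198\right) - 63580 = 46767 - 63580 = -16813$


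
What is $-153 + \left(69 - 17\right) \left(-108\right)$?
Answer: $-5769$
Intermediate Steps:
$-153 + \left(69 - 17\right) \left(-108\right) = -153 + 52 \left(-108\right) = -153 - 5616 = -5769$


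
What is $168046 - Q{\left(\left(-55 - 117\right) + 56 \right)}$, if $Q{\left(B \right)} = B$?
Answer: $168162$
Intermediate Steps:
$168046 - Q{\left(\left(-55 - 117\right) + 56 \right)} = 168046 - \left(\left(-55 - 117\right) + 56\right) = 168046 - \left(-172 + 56\right) = 168046 - -116 = 168046 + 116 = 168162$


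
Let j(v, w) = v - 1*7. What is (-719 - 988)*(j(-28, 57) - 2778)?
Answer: 4801791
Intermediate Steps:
j(v, w) = -7 + v (j(v, w) = v - 7 = -7 + v)
(-719 - 988)*(j(-28, 57) - 2778) = (-719 - 988)*((-7 - 28) - 2778) = -1707*(-35 - 2778) = -1707*(-2813) = 4801791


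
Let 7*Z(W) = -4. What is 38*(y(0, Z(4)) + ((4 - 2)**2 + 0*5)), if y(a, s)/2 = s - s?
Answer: 152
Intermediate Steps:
Z(W) = -4/7 (Z(W) = (1/7)*(-4) = -4/7)
y(a, s) = 0 (y(a, s) = 2*(s - s) = 2*0 = 0)
38*(y(0, Z(4)) + ((4 - 2)**2 + 0*5)) = 38*(0 + ((4 - 2)**2 + 0*5)) = 38*(0 + (2**2 + 0)) = 38*(0 + (4 + 0)) = 38*(0 + 4) = 38*4 = 152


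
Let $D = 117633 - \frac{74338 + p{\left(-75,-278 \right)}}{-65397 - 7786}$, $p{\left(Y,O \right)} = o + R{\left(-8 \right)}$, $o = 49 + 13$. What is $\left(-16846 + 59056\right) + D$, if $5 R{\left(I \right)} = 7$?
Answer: $\frac{58489323352}{365915} \approx 1.5984 \cdot 10^{5}$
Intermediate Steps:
$R{\left(I \right)} = \frac{7}{5}$ ($R{\left(I \right)} = \frac{1}{5} \cdot 7 = \frac{7}{5}$)
$o = 62$
$p{\left(Y,O \right)} = \frac{317}{5}$ ($p{\left(Y,O \right)} = 62 + \frac{7}{5} = \frac{317}{5}$)
$D = \frac{43044051202}{365915}$ ($D = 117633 - \frac{74338 + \frac{317}{5}}{-65397 - 7786} = 117633 - \frac{372007}{5 \left(-73183\right)} = 117633 - \frac{372007}{5} \left(- \frac{1}{73183}\right) = 117633 - - \frac{372007}{365915} = 117633 + \frac{372007}{365915} = \frac{43044051202}{365915} \approx 1.1763 \cdot 10^{5}$)
$\left(-16846 + 59056\right) + D = \left(-16846 + 59056\right) + \frac{43044051202}{365915} = 42210 + \frac{43044051202}{365915} = \frac{58489323352}{365915}$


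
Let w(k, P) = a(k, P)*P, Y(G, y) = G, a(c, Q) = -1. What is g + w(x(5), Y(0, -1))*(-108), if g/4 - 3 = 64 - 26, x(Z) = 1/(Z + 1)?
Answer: 164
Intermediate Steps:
x(Z) = 1/(1 + Z)
w(k, P) = -P
g = 164 (g = 12 + 4*(64 - 26) = 12 + 4*38 = 12 + 152 = 164)
g + w(x(5), Y(0, -1))*(-108) = 164 - 1*0*(-108) = 164 + 0*(-108) = 164 + 0 = 164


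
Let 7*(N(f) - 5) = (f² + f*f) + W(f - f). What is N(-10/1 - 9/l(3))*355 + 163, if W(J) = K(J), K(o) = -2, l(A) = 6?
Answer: 30501/2 ≈ 15251.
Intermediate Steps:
W(J) = -2
N(f) = 33/7 + 2*f²/7 (N(f) = 5 + ((f² + f*f) - 2)/7 = 5 + ((f² + f²) - 2)/7 = 5 + (2*f² - 2)/7 = 5 + (-2 + 2*f²)/7 = 5 + (-2/7 + 2*f²/7) = 33/7 + 2*f²/7)
N(-10/1 - 9/l(3))*355 + 163 = (33/7 + 2*(-10/1 - 9/6)²/7)*355 + 163 = (33/7 + 2*(-10*1 - 9*⅙)²/7)*355 + 163 = (33/7 + 2*(-10 - 3/2)²/7)*355 + 163 = (33/7 + 2*(-23/2)²/7)*355 + 163 = (33/7 + (2/7)*(529/4))*355 + 163 = (33/7 + 529/14)*355 + 163 = (85/2)*355 + 163 = 30175/2 + 163 = 30501/2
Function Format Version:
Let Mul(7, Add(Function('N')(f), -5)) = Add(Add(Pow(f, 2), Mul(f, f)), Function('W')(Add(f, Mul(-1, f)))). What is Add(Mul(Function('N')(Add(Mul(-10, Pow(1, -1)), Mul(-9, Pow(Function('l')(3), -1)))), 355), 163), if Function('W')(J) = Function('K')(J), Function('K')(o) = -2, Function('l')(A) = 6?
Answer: Rational(30501, 2) ≈ 15251.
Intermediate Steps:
Function('W')(J) = -2
Function('N')(f) = Add(Rational(33, 7), Mul(Rational(2, 7), Pow(f, 2))) (Function('N')(f) = Add(5, Mul(Rational(1, 7), Add(Add(Pow(f, 2), Mul(f, f)), -2))) = Add(5, Mul(Rational(1, 7), Add(Add(Pow(f, 2), Pow(f, 2)), -2))) = Add(5, Mul(Rational(1, 7), Add(Mul(2, Pow(f, 2)), -2))) = Add(5, Mul(Rational(1, 7), Add(-2, Mul(2, Pow(f, 2))))) = Add(5, Add(Rational(-2, 7), Mul(Rational(2, 7), Pow(f, 2)))) = Add(Rational(33, 7), Mul(Rational(2, 7), Pow(f, 2))))
Add(Mul(Function('N')(Add(Mul(-10, Pow(1, -1)), Mul(-9, Pow(Function('l')(3), -1)))), 355), 163) = Add(Mul(Add(Rational(33, 7), Mul(Rational(2, 7), Pow(Add(Mul(-10, Pow(1, -1)), Mul(-9, Pow(6, -1))), 2))), 355), 163) = Add(Mul(Add(Rational(33, 7), Mul(Rational(2, 7), Pow(Add(Mul(-10, 1), Mul(-9, Rational(1, 6))), 2))), 355), 163) = Add(Mul(Add(Rational(33, 7), Mul(Rational(2, 7), Pow(Add(-10, Rational(-3, 2)), 2))), 355), 163) = Add(Mul(Add(Rational(33, 7), Mul(Rational(2, 7), Pow(Rational(-23, 2), 2))), 355), 163) = Add(Mul(Add(Rational(33, 7), Mul(Rational(2, 7), Rational(529, 4))), 355), 163) = Add(Mul(Add(Rational(33, 7), Rational(529, 14)), 355), 163) = Add(Mul(Rational(85, 2), 355), 163) = Add(Rational(30175, 2), 163) = Rational(30501, 2)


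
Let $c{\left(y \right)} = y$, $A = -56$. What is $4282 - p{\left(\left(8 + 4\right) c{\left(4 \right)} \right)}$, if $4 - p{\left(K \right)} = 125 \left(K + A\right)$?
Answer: $3278$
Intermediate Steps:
$p{\left(K \right)} = 7004 - 125 K$ ($p{\left(K \right)} = 4 - 125 \left(K - 56\right) = 4 - 125 \left(-56 + K\right) = 4 - \left(-7000 + 125 K\right) = 7004 - 125 K$)
$4282 - p{\left(\left(8 + 4\right) c{\left(4 \right)} \right)} = 4282 - \left(7004 - 125 \left(8 + 4\right) 4\right) = 4282 - \left(7004 - 125 \cdot 12 \cdot 4\right) = 4282 - \left(7004 - 6000\right) = 4282 - 1004 = 3278$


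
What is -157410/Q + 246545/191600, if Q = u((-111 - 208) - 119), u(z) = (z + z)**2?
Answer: 220879111/204207280 ≈ 1.0816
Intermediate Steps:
u(z) = 4*z**2 (u(z) = (2*z)**2 = 4*z**2)
Q = 767376 (Q = 4*((-111 - 208) - 119)**2 = 4*(-319 - 119)**2 = 4*(-438)**2 = 4*191844 = 767376)
-157410/Q + 246545/191600 = -157410/767376 + 246545/191600 = -157410*1/767376 + 246545*(1/191600) = -8745/42632 + 49309/38320 = 220879111/204207280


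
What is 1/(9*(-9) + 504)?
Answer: 1/423 ≈ 0.0023641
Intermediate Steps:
1/(9*(-9) + 504) = 1/(-81 + 504) = 1/423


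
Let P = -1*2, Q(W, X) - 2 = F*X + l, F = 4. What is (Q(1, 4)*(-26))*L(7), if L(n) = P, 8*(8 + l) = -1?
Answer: 1027/2 ≈ 513.50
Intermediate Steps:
l = -65/8 (l = -8 + (1/8)*(-1) = -8 - 1/8 = -65/8 ≈ -8.1250)
Q(W, X) = -49/8 + 4*X (Q(W, X) = 2 + (4*X - 65/8) = 2 + (-65/8 + 4*X) = -49/8 + 4*X)
P = -2
L(n) = -2
(Q(1, 4)*(-26))*L(7) = ((-49/8 + 4*4)*(-26))*(-2) = ((-49/8 + 16)*(-26))*(-2) = ((79/8)*(-26))*(-2) = -1027/4*(-2) = 1027/2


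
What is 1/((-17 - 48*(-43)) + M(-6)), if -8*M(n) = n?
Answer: 4/8191 ≈ 0.00048834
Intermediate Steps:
M(n) = -n/8
1/((-17 - 48*(-43)) + M(-6)) = 1/((-17 - 48*(-43)) - 1/8*(-6)) = 1/((-17 + 2064) + 3/4) = 1/(2047 + 3/4) = 1/(8191/4) = 4/8191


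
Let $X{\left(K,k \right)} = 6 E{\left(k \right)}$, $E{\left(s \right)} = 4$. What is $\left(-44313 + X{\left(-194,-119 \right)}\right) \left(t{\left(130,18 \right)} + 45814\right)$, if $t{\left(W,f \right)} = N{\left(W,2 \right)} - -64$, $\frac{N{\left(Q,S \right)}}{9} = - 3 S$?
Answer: $-2029499136$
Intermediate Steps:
$N{\left(Q,S \right)} = - 27 S$ ($N{\left(Q,S \right)} = 9 \left(- 3 S\right) = - 27 S$)
$t{\left(W,f \right)} = 10$ ($t{\left(W,f \right)} = \left(-27\right) 2 - -64 = -54 + 64 = 10$)
$X{\left(K,k \right)} = 24$ ($X{\left(K,k \right)} = 6 \cdot 4 = 24$)
$\left(-44313 + X{\left(-194,-119 \right)}\right) \left(t{\left(130,18 \right)} + 45814\right) = \left(-44313 + 24\right) \left(10 + 45814\right) = \left(-44289\right) 45824 = -2029499136$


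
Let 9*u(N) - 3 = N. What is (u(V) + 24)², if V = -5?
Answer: 45796/81 ≈ 565.38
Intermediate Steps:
u(N) = ⅓ + N/9
(u(V) + 24)² = ((⅓ + (⅑)*(-5)) + 24)² = ((⅓ - 5/9) + 24)² = (-2/9 + 24)² = (214/9)² = 45796/81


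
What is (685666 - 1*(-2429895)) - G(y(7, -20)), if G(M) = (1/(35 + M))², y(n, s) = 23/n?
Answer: 223772053215/71824 ≈ 3.1156e+6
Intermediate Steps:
G(M) = (35 + M)⁻²
(685666 - 1*(-2429895)) - G(y(7, -20)) = (685666 - 1*(-2429895)) - 1/(35 + 23/7)² = (685666 + 2429895) - 1/(35 + 23*(⅐))² = 3115561 - 1/(35 + 23/7)² = 3115561 - 1/(268/7)² = 3115561 - 1*49/71824 = 3115561 - 49/71824 = 223772053215/71824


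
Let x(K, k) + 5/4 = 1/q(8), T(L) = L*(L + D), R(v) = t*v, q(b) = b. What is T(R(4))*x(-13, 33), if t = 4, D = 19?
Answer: -630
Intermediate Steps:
R(v) = 4*v
T(L) = L*(19 + L) (T(L) = L*(L + 19) = L*(19 + L))
x(K, k) = -9/8 (x(K, k) = -5/4 + 1/8 = -9/8)
T(R(4))*x(-13, 33) = ((4*4)*(19 + 4*4))*(-9/8) = (16*(19 + 16))*(-9/8) = (16*35)*(-9/8) = 560*(-9/8) = -630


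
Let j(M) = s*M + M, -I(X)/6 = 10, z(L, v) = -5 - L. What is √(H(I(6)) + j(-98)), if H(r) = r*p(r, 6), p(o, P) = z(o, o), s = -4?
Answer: 3*I*√334 ≈ 54.827*I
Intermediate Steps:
I(X) = -60 (I(X) = -6*10 = -60)
p(o, P) = -5 - o
j(M) = -3*M (j(M) = -4*M + M = -3*M)
H(r) = r*(-5 - r)
√(H(I(6)) + j(-98)) = √(-1*(-60)*(5 - 60) - 3*(-98)) = √(-1*(-60)*(-55) + 294) = √(-3300 + 294) = √(-3006) = 3*I*√334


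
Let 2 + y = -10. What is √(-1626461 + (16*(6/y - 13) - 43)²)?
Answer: 2*I*√389845 ≈ 1248.8*I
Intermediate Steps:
y = -12 (y = -2 - 10 = -12)
√(-1626461 + (16*(6/y - 13) - 43)²) = √(-1626461 + (16*(6/(-12) - 13) - 43)²) = √(-1626461 + (16*(6*(-1/12) - 13) - 43)²) = √(-1626461 + (16*(-½ - 13) - 43)²) = √(-1626461 + (16*(-27/2) - 43)²) = √(-1626461 + (-216 - 43)²) = √(-1626461 + (-259)²) = √(-1626461 + 67081) = √(-1559380) = 2*I*√389845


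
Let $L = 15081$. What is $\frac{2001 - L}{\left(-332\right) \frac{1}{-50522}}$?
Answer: $- \frac{165206940}{83} \approx -1.9904 \cdot 10^{6}$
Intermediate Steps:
$\frac{2001 - L}{\left(-332\right) \frac{1}{-50522}} = \frac{2001 - 15081}{\left(-332\right) \frac{1}{-50522}} = \frac{2001 - 15081}{\left(-332\right) \left(- \frac{1}{50522}\right)} = - \frac{13080}{\frac{166}{25261}} = \left(-13080\right) \frac{25261}{166} = - \frac{165206940}{83}$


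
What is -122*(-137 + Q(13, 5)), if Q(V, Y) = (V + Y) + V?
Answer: 12932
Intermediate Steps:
Q(V, Y) = Y + 2*V
-122*(-137 + Q(13, 5)) = -122*(-137 + (5 + 2*13)) = -122*(-137 + (5 + 26)) = -122*(-137 + 31) = -122*(-106) = 12932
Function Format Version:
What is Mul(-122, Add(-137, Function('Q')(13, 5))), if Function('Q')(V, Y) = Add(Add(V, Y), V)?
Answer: 12932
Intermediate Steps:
Function('Q')(V, Y) = Add(Y, Mul(2, V))
Mul(-122, Add(-137, Function('Q')(13, 5))) = Mul(-122, Add(-137, Add(5, Mul(2, 13)))) = Mul(-122, Add(-137, Add(5, 26))) = Mul(-122, Add(-137, 31)) = Mul(-122, -106) = 12932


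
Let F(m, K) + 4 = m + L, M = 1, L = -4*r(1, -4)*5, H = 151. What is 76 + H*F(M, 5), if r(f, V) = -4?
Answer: 11703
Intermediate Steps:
L = 80 (L = -4*(-4)*5 = 16*5 = 80)
F(m, K) = 76 + m (F(m, K) = -4 + (m + 80) = -4 + (80 + m) = 76 + m)
76 + H*F(M, 5) = 76 + 151*(76 + 1) = 76 + 151*77 = 76 + 11627 = 11703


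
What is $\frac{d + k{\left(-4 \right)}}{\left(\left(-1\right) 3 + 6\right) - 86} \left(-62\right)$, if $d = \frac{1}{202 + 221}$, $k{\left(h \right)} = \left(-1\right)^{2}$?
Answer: $\frac{26288}{35109} \approx 0.74875$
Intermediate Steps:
$k{\left(h \right)} = 1$
$d = \frac{1}{423} \approx 0.0023641$
$\frac{d + k{\left(-4 \right)}}{\left(\left(-1\right) 3 + 6\right) - 86} \left(-62\right) = \frac{\frac{1}{423} + 1}{\left(\left(-1\right) 3 + 6\right) - 86} \left(-62\right) = \frac{424}{423 \left(\left(-3 + 6\right) - 86\right)} \left(-62\right) = \frac{424}{423 \left(3 - 86\right)} \left(-62\right) = \frac{424}{423 \left(-83\right)} \left(-62\right) = \frac{424}{423} \left(- \frac{1}{83}\right) \left(-62\right) = \left(- \frac{424}{35109}\right) \left(-62\right) = \frac{26288}{35109}$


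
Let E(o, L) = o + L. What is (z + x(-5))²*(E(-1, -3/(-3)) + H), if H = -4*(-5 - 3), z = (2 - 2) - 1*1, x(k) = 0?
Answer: 32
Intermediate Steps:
E(o, L) = L + o
z = -1 (z = 0 - 1 = -1)
H = 32 (H = -4*(-8) = 32)
(z + x(-5))²*(E(-1, -3/(-3)) + H) = (-1 + 0)²*((-3/(-3) - 1) + 32) = (-1)²*((-3*(-⅓) - 1) + 32) = 1*((1 - 1) + 32) = 1*(0 + 32) = 1*32 = 32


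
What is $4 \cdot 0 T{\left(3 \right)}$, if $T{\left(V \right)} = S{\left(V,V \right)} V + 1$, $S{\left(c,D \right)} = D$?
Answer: $0$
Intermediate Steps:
$T{\left(V \right)} = 1 + V^{2}$ ($T{\left(V \right)} = V V + 1 = V^{2} + 1 = 1 + V^{2}$)
$4 \cdot 0 T{\left(3 \right)} = 4 \cdot 0 \left(1 + 3^{2}\right) = 0 \left(1 + 9\right) = 0 \cdot 10 = 0$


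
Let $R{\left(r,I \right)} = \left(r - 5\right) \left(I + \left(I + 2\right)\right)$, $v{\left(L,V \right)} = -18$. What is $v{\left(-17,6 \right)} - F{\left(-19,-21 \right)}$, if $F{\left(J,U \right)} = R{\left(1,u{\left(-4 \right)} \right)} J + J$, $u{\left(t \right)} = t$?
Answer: $457$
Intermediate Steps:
$R{\left(r,I \right)} = \left(-5 + r\right) \left(2 + 2 I\right)$ ($R{\left(r,I \right)} = \left(-5 + r\right) \left(I + \left(2 + I\right)\right) = \left(-5 + r\right) \left(2 + 2 I\right)$)
$F{\left(J,U \right)} = 25 J$ ($F{\left(J,U \right)} = \left(-10 - -40 + 2 \cdot 1 + 2 \left(-4\right) 1\right) J + J = \left(-10 + 40 + 2 - 8\right) J + J = 24 J + J = 25 J$)
$v{\left(-17,6 \right)} - F{\left(-19,-21 \right)} = -18 - 25 \left(-19\right) = -18 - -475 = -18 + 475 = 457$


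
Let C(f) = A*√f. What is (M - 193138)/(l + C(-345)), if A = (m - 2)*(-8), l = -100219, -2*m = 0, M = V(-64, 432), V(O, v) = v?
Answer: 19312802614/10043936281 + 3083296*I*√345/10043936281 ≈ 1.9228 + 0.0057019*I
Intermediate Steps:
M = 432
m = 0 (m = -½*0 = 0)
A = 16 (A = (0 - 2)*(-8) = -2*(-8) = 16)
C(f) = 16*√f
(M - 193138)/(l + C(-345)) = (432 - 193138)/(-100219 + 16*√(-345)) = -192706/(-100219 + 16*(I*√345)) = -192706/(-100219 + 16*I*√345)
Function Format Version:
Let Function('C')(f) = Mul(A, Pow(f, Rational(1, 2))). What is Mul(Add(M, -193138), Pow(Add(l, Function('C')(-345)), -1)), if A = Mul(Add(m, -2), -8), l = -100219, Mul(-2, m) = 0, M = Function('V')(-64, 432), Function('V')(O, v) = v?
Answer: Add(Rational(19312802614, 10043936281), Mul(Rational(3083296, 10043936281), I, Pow(345, Rational(1, 2)))) ≈ Add(1.9228, Mul(0.0057019, I))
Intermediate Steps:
M = 432
m = 0 (m = Mul(Rational(-1, 2), 0) = 0)
A = 16 (A = Mul(Add(0, -2), -8) = Mul(-2, -8) = 16)
Function('C')(f) = Mul(16, Pow(f, Rational(1, 2)))
Mul(Add(M, -193138), Pow(Add(l, Function('C')(-345)), -1)) = Mul(Add(432, -193138), Pow(Add(-100219, Mul(16, Pow(-345, Rational(1, 2)))), -1)) = Mul(-192706, Pow(Add(-100219, Mul(16, Mul(I, Pow(345, Rational(1, 2))))), -1)) = Mul(-192706, Pow(Add(-100219, Mul(16, I, Pow(345, Rational(1, 2)))), -1))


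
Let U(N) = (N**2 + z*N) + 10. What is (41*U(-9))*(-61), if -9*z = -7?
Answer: -210084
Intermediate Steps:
z = 7/9 (z = -1/9*(-7) = 7/9 ≈ 0.77778)
U(N) = 10 + N**2 + 7*N/9 (U(N) = (N**2 + 7*N/9) + 10 = 10 + N**2 + 7*N/9)
(41*U(-9))*(-61) = (41*(10 + (-9)**2 + (7/9)*(-9)))*(-61) = (41*(10 + 81 - 7))*(-61) = (41*84)*(-61) = 3444*(-61) = -210084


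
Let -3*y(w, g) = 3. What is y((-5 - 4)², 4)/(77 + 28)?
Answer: -1/105 ≈ -0.0095238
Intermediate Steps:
y(w, g) = -1 (y(w, g) = -⅓*3 = -1)
y((-5 - 4)², 4)/(77 + 28) = -1/(77 + 28) = -1/105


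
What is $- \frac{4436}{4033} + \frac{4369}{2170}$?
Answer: $\frac{7994057}{8751610} \approx 0.91344$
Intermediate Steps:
$- \frac{4436}{4033} + \frac{4369}{2170} = \frac{7994057}{8751610}$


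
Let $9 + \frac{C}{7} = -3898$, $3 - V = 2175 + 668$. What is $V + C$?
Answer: $-30189$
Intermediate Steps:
$V = -2840$ ($V = 3 - \left(2175 + 668\right) = 3 - 2843 = -2840$)
$C = -27349$ ($C = -63 + 7 \left(-3898\right) = -63 - 27286 = -27349$)
$V + C = -2840 - 27349 = -30189$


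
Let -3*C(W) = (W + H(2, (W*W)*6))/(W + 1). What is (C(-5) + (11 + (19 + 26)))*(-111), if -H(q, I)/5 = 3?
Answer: -6031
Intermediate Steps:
H(q, I) = -15 (H(q, I) = -5*3 = -15)
C(W) = -(-15 + W)/(3*(1 + W)) (C(W) = -(W - 15)/(3*(W + 1)) = -(-15 + W)/(3*(1 + W)))
(C(-5) + (11 + (19 + 26)))*(-111) = ((15 - 1*(-5))/(3*(1 - 5)) + (11 + (19 + 26)))*(-111) = ((⅓)*(15 + 5)/(-4) + (11 + 45))*(-111) = ((⅓)*(-¼)*20 + 56)*(-111) = (-5/3 + 56)*(-111) = (163/3)*(-111) = -6031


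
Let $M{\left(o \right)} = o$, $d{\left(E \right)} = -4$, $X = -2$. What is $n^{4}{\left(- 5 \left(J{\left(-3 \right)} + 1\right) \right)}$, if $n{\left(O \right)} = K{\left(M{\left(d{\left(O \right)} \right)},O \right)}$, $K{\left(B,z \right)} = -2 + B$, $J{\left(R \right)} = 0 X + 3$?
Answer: $1296$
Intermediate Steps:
$J{\left(R \right)} = 3$ ($J{\left(R \right)} = 0 \left(-2\right) + 3 = 0 + 3 = 3$)
$n{\left(O \right)} = -6$ ($n{\left(O \right)} = -2 - 4 = -6$)
$n^{4}{\left(- 5 \left(J{\left(-3 \right)} + 1\right) \right)} = \left(-6\right)^{4} = 1296$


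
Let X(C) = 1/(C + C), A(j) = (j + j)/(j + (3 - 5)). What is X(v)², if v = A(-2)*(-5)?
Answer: 1/100 ≈ 0.010000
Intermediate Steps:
A(j) = 2*j/(-2 + j) (A(j) = (2*j)/(j - 2) = (2*j)/(-2 + j) = 2*j/(-2 + j))
v = -5 (v = (2*(-2)/(-2 - 2))*(-5) = (2*(-2)/(-4))*(-5) = (2*(-2)*(-¼))*(-5) = 1*(-5) = -5)
X(C) = 1/(2*C)
X(v)² = ((½)/(-5))² = ((½)*(-⅕))² = (-⅒)² = 1/100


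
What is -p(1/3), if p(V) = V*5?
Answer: -5/3 ≈ -1.6667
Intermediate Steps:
p(V) = 5*V
-p(1/3) = -5/3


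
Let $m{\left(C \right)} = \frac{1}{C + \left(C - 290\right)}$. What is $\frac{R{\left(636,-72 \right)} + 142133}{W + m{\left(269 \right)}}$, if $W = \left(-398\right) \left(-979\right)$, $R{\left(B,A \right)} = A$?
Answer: $\frac{35231128}{96631217} \approx 0.36459$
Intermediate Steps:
$m{\left(C \right)} = \frac{1}{-290 + 2 C}$ ($m{\left(C \right)} = \frac{1}{C + \left(C - 290\right)} = \frac{1}{C + \left(-290 + C\right)} = \frac{1}{-290 + 2 C}$)
$W = 389642$
$\frac{R{\left(636,-72 \right)} + 142133}{W + m{\left(269 \right)}} = \frac{-72 + 142133}{389642 + \frac{1}{2 \left(-145 + 269\right)}} = \frac{142061}{389642 + \frac{1}{2 \cdot 124}} = \frac{142061}{389642 + \frac{1}{2} \cdot \frac{1}{124}} = \frac{142061}{389642 + \frac{1}{248}} = \frac{142061}{\frac{96631217}{248}} = 142061 \cdot \frac{248}{96631217} = \frac{35231128}{96631217}$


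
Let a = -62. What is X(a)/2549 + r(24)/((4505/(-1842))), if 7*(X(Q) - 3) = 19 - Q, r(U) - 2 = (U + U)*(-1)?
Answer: 1512332586/80382715 ≈ 18.814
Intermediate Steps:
r(U) = 2 - 2*U (r(U) = 2 + (U + U)*(-1) = 2 + (2*U)*(-1) = 2 - 2*U)
X(Q) = 40/7 - Q/7 (X(Q) = 3 + (19 - Q)/7 = 3 + (19/7 - Q/7) = 40/7 - Q/7)
X(a)/2549 + r(24)/((4505/(-1842))) = (40/7 - ⅐*(-62))/2549 + (2 - 2*24)/((4505/(-1842))) = (40/7 + 62/7)*(1/2549) + (2 - 48)/((4505*(-1/1842))) = (102/7)*(1/2549) - 46/(-4505/1842) = 102/17843 - 46*(-1842/4505) = 102/17843 + 84732/4505 = 1512332586/80382715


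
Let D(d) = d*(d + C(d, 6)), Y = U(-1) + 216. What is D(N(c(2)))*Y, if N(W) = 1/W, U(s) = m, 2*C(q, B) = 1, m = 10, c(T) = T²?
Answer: 339/8 ≈ 42.375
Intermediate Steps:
C(q, B) = ½ (C(q, B) = (½)*1 = ½)
U(s) = 10
Y = 226 (Y = 10 + 216 = 226)
D(d) = d*(½ + d) (D(d) = d*(d + ½) = d*(½ + d))
D(N(c(2)))*Y = ((½ + 1/(2²))/(2²))*226 = ((½ + 1/4)/4)*226 = ((½ + ¼)/4)*226 = ((¼)*(¾))*226 = (3/16)*226 = 339/8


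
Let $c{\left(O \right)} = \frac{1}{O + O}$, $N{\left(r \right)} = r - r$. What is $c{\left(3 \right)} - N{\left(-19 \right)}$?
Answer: $\frac{1}{6} \approx 0.16667$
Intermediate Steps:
$N{\left(r \right)} = 0$
$c{\left(O \right)} = \frac{1}{2 O}$
$c{\left(3 \right)} - N{\left(-19 \right)} = \frac{1}{2 \cdot 3} - 0 = \frac{1}{2} \cdot \frac{1}{3} + 0 = \frac{1}{6} + 0 = \frac{1}{6}$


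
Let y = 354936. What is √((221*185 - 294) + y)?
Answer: √395527 ≈ 628.91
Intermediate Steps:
√((221*185 - 294) + y) = √((221*185 - 294) + 354936) = √((40885 - 294) + 354936) = √(40591 + 354936) = √395527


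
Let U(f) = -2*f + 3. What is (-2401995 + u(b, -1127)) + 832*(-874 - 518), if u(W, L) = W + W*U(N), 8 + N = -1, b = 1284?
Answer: -3531891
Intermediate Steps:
N = -9 (N = -8 - 1 = -9)
U(f) = 3 - 2*f
u(W, L) = 22*W (u(W, L) = W + W*(3 - 2*(-9)) = W + W*(3 + 18) = W + W*21 = W + 21*W = 22*W)
(-2401995 + u(b, -1127)) + 832*(-874 - 518) = (-2401995 + 22*1284) + 832*(-874 - 518) = (-2401995 + 28248) + 832*(-1392) = -2373747 - 1158144 = -3531891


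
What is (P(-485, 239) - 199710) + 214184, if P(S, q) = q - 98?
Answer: 14615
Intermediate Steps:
P(S, q) = -98 + q
(P(-485, 239) - 199710) + 214184 = ((-98 + 239) - 199710) + 214184 = (141 - 199710) + 214184 = -199569 + 214184 = 14615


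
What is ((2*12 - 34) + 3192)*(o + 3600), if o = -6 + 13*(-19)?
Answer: 10650154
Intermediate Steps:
o = -253 (o = -6 - 247 = -253)
((2*12 - 34) + 3192)*(o + 3600) = ((2*12 - 34) + 3192)*(-253 + 3600) = ((24 - 34) + 3192)*3347 = (-10 + 3192)*3347 = 3182*3347 = 10650154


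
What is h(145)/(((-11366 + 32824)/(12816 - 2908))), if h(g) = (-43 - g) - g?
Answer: -1649682/10729 ≈ -153.76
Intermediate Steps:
h(g) = -43 - 2*g
h(145)/(((-11366 + 32824)/(12816 - 2908))) = (-43 - 2*145)/(((-11366 + 32824)/(12816 - 2908))) = (-43 - 290)/((21458/9908)) = -333/(21458*(1/9908)) = -333/10729/4954 = -333*4954/10729 = -1649682/10729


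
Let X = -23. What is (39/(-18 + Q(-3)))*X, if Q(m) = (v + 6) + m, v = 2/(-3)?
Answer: 2691/47 ≈ 57.255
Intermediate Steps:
v = -2/3 (v = 2*(-1/3) = -2/3 ≈ -0.66667)
Q(m) = 16/3 + m (Q(m) = (-2/3 + 6) + m = 16/3 + m)
(39/(-18 + Q(-3)))*X = (39/(-18 + (16/3 - 3)))*(-23) = (39/(-18 + 7/3))*(-23) = (39/(-47/3))*(-23) = (39*(-3/47))*(-23) = -117/47*(-23) = 2691/47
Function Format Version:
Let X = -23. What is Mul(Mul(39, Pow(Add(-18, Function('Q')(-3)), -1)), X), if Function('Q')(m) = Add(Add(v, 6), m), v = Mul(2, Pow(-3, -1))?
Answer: Rational(2691, 47) ≈ 57.255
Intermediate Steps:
v = Rational(-2, 3) (v = Mul(2, Rational(-1, 3)) = Rational(-2, 3) ≈ -0.66667)
Function('Q')(m) = Add(Rational(16, 3), m) (Function('Q')(m) = Add(Add(Rational(-2, 3), 6), m) = Add(Rational(16, 3), m))
Mul(Mul(39, Pow(Add(-18, Function('Q')(-3)), -1)), X) = Mul(Mul(39, Pow(Add(-18, Add(Rational(16, 3), -3)), -1)), -23) = Mul(Mul(39, Pow(Add(-18, Rational(7, 3)), -1)), -23) = Mul(Mul(39, Pow(Rational(-47, 3), -1)), -23) = Mul(Mul(39, Rational(-3, 47)), -23) = Mul(Rational(-117, 47), -23) = Rational(2691, 47)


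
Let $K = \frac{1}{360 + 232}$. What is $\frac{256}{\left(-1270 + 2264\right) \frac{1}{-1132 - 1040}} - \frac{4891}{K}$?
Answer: $- \frac{1439327600}{497} \approx -2.896 \cdot 10^{6}$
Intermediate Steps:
$K = \frac{1}{592} \approx 0.0016892$
$\frac{256}{\left(-1270 + 2264\right) \frac{1}{-1132 - 1040}} - \frac{4891}{K} = \frac{256}{\left(-1270 + 2264\right) \frac{1}{-1132 - 1040}} - 4891 \frac{1}{\frac{1}{592}} = \frac{256}{994 \frac{1}{-2172}} - 2895472 = \frac{256}{994 \left(- \frac{1}{2172}\right)} - 2895472 = \frac{256}{- \frac{497}{1086}} - 2895472 = 256 \left(- \frac{1086}{497}\right) - 2895472 = - \frac{278016}{497} - 2895472 = - \frac{1439327600}{497}$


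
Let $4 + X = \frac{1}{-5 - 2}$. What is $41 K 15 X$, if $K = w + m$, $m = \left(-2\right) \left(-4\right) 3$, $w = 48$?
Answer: $- \frac{1284120}{7} \approx -1.8345 \cdot 10^{5}$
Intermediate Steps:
$X = - \frac{29}{7}$ ($X = -4 + \frac{1}{-5 - 2} = -4 + \frac{1}{-7} = -4 - \frac{1}{7} = - \frac{29}{7} \approx -4.1429$)
$m = 24$ ($m = 8 \cdot 3 = 24$)
$K = 72$ ($K = 48 + 24 = 72$)
$41 K 15 X = 41 \cdot 72 \cdot 15 \left(- \frac{29}{7}\right) = 2952 \left(- \frac{435}{7}\right) = - \frac{1284120}{7}$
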